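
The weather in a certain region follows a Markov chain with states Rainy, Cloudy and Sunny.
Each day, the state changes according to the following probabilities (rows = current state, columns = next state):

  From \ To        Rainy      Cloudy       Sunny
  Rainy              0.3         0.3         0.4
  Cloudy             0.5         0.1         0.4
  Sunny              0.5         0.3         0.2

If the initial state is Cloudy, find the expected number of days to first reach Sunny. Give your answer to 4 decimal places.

Let t(s) be the expected number of days to first reach Sunny from state s, with t(Sunny) = 0. Conditioning on the first day:
t(Rainy) = 1 + 0.3·t(Rainy) + 0.3·t(Cloudy)
t(Cloudy) = 1 + 0.5·t(Rainy) + 0.1·t(Cloudy)
Solving: t(Rainy) = 2.5000, t(Cloudy) = 2.5000.
Expected days from Cloudy to Sunny: 2.5000.

2.5000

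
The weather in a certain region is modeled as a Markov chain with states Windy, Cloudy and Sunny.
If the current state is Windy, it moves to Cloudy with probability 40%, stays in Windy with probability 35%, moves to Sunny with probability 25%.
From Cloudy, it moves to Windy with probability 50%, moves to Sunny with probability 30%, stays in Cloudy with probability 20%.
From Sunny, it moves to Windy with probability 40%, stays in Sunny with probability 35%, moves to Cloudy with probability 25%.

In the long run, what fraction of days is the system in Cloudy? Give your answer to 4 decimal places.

Let the stationary distribution be π with π = πP and π_1 + π_2 + π_3 = 1.
π_1 = 0.35·π_1 + 0.5·π_2 + 0.4·π_3
π_2 = 0.4·π_1 + 0.2·π_2 + 0.25·π_3
Solving with the normalization constraint gives π = (0.4092, 0.2966, 0.2943).
So the stationary probability of Cloudy is 0.2966.

0.2966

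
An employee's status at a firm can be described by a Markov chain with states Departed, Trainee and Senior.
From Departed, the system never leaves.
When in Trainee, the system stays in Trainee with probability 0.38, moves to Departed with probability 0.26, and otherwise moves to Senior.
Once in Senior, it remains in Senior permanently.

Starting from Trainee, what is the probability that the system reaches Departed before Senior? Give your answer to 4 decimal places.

0.4194

Let h(s) be the probability of absorption at Departed starting from transient state s. Then h(Departed) = 1 and h(Senior) = 0. By first-step analysis:
h(Trainee) = 0.26·1 + 0.38·h(Trainee) + 0.36·0
Solving: h(Trainee) = 0.4194.
Starting from Trainee, the probability is 0.4194.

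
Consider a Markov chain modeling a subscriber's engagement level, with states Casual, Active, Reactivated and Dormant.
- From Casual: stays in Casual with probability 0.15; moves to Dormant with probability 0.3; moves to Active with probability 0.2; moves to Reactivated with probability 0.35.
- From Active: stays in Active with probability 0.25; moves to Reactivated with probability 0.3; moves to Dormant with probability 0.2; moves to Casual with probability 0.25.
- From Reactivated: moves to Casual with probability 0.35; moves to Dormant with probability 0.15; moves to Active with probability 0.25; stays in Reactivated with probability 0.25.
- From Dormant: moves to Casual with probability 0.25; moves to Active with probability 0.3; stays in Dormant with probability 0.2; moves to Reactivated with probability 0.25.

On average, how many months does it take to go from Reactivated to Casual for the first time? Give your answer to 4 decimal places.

Let t(s) be the expected number of months to first reach Casual from state s, with t(Casual) = 0. Conditioning on the first month:
t(Active) = 1 + 0.25·t(Active) + 0.3·t(Reactivated) + 0.2·t(Dormant)
t(Reactivated) = 1 + 0.25·t(Active) + 0.25·t(Reactivated) + 0.15·t(Dormant)
t(Dormant) = 1 + 0.3·t(Active) + 0.25·t(Reactivated) + 0.2·t(Dormant)
Solving: t(Active) = 3.6012, t(Reactivated) = 3.2574, t(Dormant) = 3.6184.
Expected months from Reactivated to Casual: 3.2574.

3.2574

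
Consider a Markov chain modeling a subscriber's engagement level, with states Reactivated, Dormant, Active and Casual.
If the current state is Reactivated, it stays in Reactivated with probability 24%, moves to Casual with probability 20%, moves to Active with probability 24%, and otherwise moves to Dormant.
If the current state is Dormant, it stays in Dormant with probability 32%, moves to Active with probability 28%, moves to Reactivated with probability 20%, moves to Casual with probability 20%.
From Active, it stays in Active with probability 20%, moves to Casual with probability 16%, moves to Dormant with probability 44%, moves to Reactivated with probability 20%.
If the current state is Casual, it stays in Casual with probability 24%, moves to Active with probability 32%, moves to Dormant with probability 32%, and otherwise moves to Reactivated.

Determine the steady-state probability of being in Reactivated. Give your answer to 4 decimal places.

Let the stationary distribution be π with π = πP and π_1 + π_2 + π_3 + π_4 = 1.
π_1 = 0.24·π_1 + 0.2·π_2 + 0.2·π_3 + 0.12·π_4
π_2 = 0.32·π_1 + 0.32·π_2 + 0.44·π_3 + 0.32·π_4
π_3 = 0.24·π_1 + 0.28·π_2 + 0.2·π_3 + 0.32·π_4
Solving with the normalization constraint gives π = (0.1919, 0.3511, 0.2595, 0.1975).
So the stationary probability of Reactivated is 0.1919.

0.1919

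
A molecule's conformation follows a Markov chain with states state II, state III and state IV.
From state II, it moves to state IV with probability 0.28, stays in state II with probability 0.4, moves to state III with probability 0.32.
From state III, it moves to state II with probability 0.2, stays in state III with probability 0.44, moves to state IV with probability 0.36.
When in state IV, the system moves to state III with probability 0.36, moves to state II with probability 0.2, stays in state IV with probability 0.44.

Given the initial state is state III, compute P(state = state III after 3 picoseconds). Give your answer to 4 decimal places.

Propagate the distribution vector 3 picoseconds from state III.
After 0 picoseconds: (0.0000, 1.0000, 0.0000)
After 1 picosecond: (0.2000, 0.4400, 0.3600)
After 2 picoseconds: (0.2400, 0.3872, 0.3728)
After 3 picoseconds: (0.2480, 0.3814, 0.3706)
P(in state III after 3 picoseconds) = 0.3814

0.3814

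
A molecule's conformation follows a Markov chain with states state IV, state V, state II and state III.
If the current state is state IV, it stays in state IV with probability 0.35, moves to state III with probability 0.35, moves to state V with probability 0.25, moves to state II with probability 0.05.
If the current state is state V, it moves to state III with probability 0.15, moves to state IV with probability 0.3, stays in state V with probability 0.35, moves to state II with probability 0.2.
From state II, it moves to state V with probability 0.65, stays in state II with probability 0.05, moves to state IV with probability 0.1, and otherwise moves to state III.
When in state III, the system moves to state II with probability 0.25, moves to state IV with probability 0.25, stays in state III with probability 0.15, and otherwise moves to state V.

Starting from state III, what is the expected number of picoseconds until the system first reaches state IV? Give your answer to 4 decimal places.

4.1379

Let t(s) be the expected number of picoseconds to first reach state IV from state s, with t(state IV) = 0. Conditioning on the first picosecond:
t(state V) = 1 + 0.35·t(state V) + 0.2·t(state II) + 0.15·t(state III)
t(state II) = 1 + 0.65·t(state V) + 0.05·t(state II) + 0.2·t(state III)
t(state III) = 1 + 0.35·t(state V) + 0.25·t(state II) + 0.15·t(state III)
Solving: t(state V) = 3.9080, t(state II) = 4.5977, t(state III) = 4.1379.
Expected picoseconds from state III to state IV: 4.1379.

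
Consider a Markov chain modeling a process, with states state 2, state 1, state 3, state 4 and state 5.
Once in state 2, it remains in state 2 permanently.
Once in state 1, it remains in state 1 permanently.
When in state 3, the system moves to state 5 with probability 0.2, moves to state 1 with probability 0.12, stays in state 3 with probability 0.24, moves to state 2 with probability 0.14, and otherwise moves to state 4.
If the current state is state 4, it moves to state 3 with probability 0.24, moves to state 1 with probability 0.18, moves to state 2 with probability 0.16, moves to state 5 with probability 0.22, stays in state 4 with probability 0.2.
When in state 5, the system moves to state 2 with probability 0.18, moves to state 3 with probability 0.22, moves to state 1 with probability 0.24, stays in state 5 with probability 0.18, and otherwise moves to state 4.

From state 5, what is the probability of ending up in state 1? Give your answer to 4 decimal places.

Let h(s) be the probability of absorption at state 1 starting from transient state s. Then h(state 1) = 1 and h(state 2) = 0. By first-step analysis:
h(state 3) = 0.14·0 + 0.12·1 + 0.24·h(state 3) + 0.3·h(state 4) + 0.2·h(state 5)
h(state 4) = 0.16·0 + 0.18·1 + 0.24·h(state 3) + 0.2·h(state 4) + 0.22·h(state 5)
h(state 5) = 0.18·0 + 0.24·1 + 0.22·h(state 3) + 0.18·h(state 4) + 0.18·h(state 5)
Solving: h(state 3) = 0.5098, h(state 4) = 0.5279, h(state 5) = 0.5453.
Starting from state 5, the probability is 0.5453.

0.5453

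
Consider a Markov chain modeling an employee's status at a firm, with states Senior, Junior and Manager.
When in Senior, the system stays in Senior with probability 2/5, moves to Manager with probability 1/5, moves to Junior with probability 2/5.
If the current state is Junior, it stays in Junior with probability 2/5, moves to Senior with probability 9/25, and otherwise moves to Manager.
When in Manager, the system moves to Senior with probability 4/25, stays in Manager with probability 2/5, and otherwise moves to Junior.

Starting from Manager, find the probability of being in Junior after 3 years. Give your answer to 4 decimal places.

Propagate the distribution vector 3 years from Manager.
After 0 years: (0.0000, 0.0000, 1.0000)
After 1 year: (0.1600, 0.4400, 0.4000)
After 2 years: (0.2864, 0.4160, 0.2976)
After 3 years: (0.3119, 0.4119, 0.2762)
P(in Junior after 3 years) = 0.4119

0.4119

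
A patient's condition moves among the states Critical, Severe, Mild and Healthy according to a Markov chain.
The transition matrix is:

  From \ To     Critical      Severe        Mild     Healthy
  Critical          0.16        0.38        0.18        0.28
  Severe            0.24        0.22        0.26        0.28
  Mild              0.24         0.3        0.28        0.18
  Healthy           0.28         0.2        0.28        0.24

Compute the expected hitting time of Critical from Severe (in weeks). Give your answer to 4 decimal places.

4.0043

Let t(s) be the expected number of weeks to first reach Critical from state s, with t(Critical) = 0. Conditioning on the first week:
t(Severe) = 1 + 0.22·t(Severe) + 0.26·t(Mild) + 0.28·t(Healthy)
t(Mild) = 1 + 0.3·t(Severe) + 0.28·t(Mild) + 0.18·t(Healthy)
t(Healthy) = 1 + 0.2·t(Severe) + 0.28·t(Mild) + 0.24·t(Healthy)
Solving: t(Severe) = 4.0043, t(Mild) = 4.0200, t(Healthy) = 3.8506.
Expected weeks from Severe to Critical: 4.0043.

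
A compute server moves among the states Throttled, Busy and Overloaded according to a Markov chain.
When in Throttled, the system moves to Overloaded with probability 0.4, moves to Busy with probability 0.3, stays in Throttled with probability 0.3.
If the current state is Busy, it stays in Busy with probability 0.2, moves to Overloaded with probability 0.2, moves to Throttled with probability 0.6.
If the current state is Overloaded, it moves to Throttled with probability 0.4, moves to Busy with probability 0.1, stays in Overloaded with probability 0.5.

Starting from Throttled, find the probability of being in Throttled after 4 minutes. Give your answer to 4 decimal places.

Propagate the distribution vector 4 minutes from Throttled.
After 0 minutes: (1.0000, 0.0000, 0.0000)
After 1 minute: (0.3000, 0.3000, 0.4000)
After 2 minutes: (0.4300, 0.1900, 0.3800)
After 3 minutes: (0.3950, 0.2050, 0.4000)
After 4 minutes: (0.4015, 0.1995, 0.3990)
P(in Throttled after 4 minutes) = 0.4015

0.4015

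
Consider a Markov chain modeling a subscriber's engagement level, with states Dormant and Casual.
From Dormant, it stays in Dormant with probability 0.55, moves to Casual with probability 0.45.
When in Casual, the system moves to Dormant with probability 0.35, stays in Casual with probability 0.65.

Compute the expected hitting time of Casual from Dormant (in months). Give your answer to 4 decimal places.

Let t(s) be the expected number of months to first reach Casual from state s, with t(Casual) = 0. Conditioning on the first month:
t(Dormant) = 1 + 0.55·t(Dormant)
Solving: t(Dormant) = 2.2222.
Expected months from Dormant to Casual: 2.2222.

2.2222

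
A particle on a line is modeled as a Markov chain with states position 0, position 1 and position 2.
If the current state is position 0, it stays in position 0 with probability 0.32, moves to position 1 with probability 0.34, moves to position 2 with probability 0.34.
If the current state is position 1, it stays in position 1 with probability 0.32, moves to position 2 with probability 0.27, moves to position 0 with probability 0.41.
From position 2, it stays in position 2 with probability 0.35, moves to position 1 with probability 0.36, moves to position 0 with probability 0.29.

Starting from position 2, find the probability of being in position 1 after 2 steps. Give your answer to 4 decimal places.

Sum over the intermediate state after 1 step:
P = P(position 2→position 0)·P(position 0→position 1) + P(position 2→position 1)·P(position 1→position 1) + P(position 2→position 2)·P(position 2→position 1)
  = 0.29×0.34 + 0.36×0.32 + 0.35×0.36
  = 0.0986 + 0.1152 + 0.1260 = 0.3398

0.3398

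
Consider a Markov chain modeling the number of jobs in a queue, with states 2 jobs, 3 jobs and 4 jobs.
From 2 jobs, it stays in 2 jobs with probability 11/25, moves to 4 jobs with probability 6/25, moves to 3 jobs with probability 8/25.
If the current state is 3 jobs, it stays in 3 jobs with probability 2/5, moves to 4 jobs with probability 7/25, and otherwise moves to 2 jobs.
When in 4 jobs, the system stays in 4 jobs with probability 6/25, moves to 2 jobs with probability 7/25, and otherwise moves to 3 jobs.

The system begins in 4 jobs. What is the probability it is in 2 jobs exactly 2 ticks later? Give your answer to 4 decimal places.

Sum over the intermediate state after 1 tick:
P = P(4 jobs→2 jobs)·P(2 jobs→2 jobs) + P(4 jobs→3 jobs)·P(3 jobs→2 jobs) + P(4 jobs→4 jobs)·P(4 jobs→2 jobs)
  = 0.28×0.44 + 0.48×0.32 + 0.24×0.28
  = 0.1232 + 0.1536 + 0.0672 = 0.3440

0.3440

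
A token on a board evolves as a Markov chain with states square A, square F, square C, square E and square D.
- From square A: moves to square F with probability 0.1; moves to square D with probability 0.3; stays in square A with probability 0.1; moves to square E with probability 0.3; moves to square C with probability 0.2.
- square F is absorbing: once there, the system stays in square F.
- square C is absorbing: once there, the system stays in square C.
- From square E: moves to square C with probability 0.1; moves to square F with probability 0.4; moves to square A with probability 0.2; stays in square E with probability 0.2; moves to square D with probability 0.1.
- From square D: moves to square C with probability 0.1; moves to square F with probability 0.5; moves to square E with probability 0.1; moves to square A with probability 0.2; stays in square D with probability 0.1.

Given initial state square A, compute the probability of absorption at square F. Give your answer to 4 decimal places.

0.6210

Let h(s) be the probability of absorption at square F starting from transient state s. Then h(square F) = 1 and h(square C) = 0. By first-step analysis:
h(square A) = 0.1·h(square A) + 0.1·1 + 0.2·0 + 0.3·h(square E) + 0.3·h(square D)
h(square E) = 0.2·h(square A) + 0.4·1 + 0.1·0 + 0.2·h(square E) + 0.1·h(square D)
h(square D) = 0.2·h(square A) + 0.5·1 + 0.1·0 + 0.1·h(square E) + 0.1·h(square D)
Solving: h(square A) = 0.6210, h(square E) = 0.7524, h(square D) = 0.7771.
Starting from square A, the probability is 0.6210.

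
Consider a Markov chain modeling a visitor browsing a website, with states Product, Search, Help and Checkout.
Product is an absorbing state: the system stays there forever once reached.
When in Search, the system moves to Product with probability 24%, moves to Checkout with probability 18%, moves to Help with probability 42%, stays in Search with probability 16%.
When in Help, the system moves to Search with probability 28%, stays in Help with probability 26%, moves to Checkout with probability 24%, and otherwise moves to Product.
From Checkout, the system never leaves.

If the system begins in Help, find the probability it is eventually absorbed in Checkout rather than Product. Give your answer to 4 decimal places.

Let h(s) be the probability of absorption at Checkout starting from transient state s. Then h(Checkout) = 1 and h(Product) = 0. By first-step analysis:
h(Search) = 0.24·0 + 0.16·h(Search) + 0.42·h(Help) + 0.18·1
h(Help) = 0.22·0 + 0.28·h(Search) + 0.26·h(Help) + 0.24·1
Solving: h(Search) = 0.4643, h(Help) = 0.5000.
Starting from Help, the probability is 0.5000.

0.5000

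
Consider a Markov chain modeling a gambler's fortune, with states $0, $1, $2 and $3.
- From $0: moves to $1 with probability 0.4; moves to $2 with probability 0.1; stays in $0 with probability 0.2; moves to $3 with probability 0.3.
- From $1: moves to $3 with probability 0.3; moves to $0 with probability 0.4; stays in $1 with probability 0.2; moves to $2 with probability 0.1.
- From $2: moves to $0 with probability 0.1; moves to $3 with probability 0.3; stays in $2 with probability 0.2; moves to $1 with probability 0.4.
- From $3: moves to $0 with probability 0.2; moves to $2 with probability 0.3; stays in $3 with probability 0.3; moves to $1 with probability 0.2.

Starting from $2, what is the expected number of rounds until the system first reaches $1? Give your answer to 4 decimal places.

Let t(s) be the expected number of rounds to first reach $1 from state s, with t($1) = 0. Conditioning on the first round:
t($0) = 1 + 0.2·t($0) + 0.1·t($2) + 0.3·t($3)
t($2) = 1 + 0.1·t($0) + 0.2·t($2) + 0.3·t($3)
t($3) = 1 + 0.2·t($0) + 0.3·t($2) + 0.3·t($3)
Solving: t($0) = 2.9412, t($2) = 2.9412, t($3) = 3.5294.
Expected rounds from $2 to $1: 2.9412.

2.9412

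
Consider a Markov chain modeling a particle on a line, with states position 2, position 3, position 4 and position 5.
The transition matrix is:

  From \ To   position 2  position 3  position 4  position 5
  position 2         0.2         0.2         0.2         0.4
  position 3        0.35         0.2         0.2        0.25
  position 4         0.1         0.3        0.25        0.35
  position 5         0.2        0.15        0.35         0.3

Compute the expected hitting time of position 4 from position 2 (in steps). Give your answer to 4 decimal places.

Let t(s) be the expected number of steps to first reach position 4 from state s, with t(position 4) = 0. Conditioning on the first step:
t(position 2) = 1 + 0.2·t(position 2) + 0.2·t(position 3) + 0.4·t(position 5)
t(position 3) = 1 + 0.35·t(position 2) + 0.2·t(position 3) + 0.25·t(position 5)
t(position 5) = 1 + 0.2·t(position 2) + 0.15·t(position 3) + 0.3·t(position 5)
Solving: t(position 2) = 3.9872, t(position 3) = 4.0693, t(position 5) = 3.4398.
Expected steps from position 2 to position 4: 3.9872.

3.9872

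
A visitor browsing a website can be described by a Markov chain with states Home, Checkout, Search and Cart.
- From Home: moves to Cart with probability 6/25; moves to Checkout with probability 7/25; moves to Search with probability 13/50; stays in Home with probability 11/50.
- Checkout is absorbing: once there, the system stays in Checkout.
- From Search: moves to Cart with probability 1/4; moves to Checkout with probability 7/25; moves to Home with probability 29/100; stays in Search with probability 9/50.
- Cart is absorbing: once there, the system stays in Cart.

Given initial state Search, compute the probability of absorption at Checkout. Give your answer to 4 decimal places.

Let h(s) be the probability of absorption at Checkout starting from transient state s. Then h(Checkout) = 1 and h(Cart) = 0. By first-step analysis:
h(Home) = 0.22·h(Home) + 0.28·1 + 0.26·h(Search) + 0.24·0
h(Search) = 0.29·h(Home) + 0.28·1 + 0.18·h(Search) + 0.25·0
Solving: h(Home) = 0.5360, h(Search) = 0.5310.
Starting from Search, the probability is 0.5310.

0.5310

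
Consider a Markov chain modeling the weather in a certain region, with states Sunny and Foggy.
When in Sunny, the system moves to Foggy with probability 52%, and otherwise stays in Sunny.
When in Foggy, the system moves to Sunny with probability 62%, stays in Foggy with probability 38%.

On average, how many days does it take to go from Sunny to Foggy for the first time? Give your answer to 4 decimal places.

1.9231

Let t(s) be the expected number of days to first reach Foggy from state s, with t(Foggy) = 0. Conditioning on the first day:
t(Sunny) = 1 + 0.48·t(Sunny)
Solving: t(Sunny) = 1.9231.
Expected days from Sunny to Foggy: 1.9231.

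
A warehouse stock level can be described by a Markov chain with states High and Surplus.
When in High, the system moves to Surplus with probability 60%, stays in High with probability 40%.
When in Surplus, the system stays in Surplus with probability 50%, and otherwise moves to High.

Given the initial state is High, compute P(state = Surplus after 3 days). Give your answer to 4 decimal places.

Propagate the distribution vector 3 days from High.
After 0 days: (1.0000, 0.0000)
After 1 day: (0.4000, 0.6000)
After 2 days: (0.4600, 0.5400)
After 3 days: (0.4540, 0.5460)
P(in Surplus after 3 days) = 0.5460

0.5460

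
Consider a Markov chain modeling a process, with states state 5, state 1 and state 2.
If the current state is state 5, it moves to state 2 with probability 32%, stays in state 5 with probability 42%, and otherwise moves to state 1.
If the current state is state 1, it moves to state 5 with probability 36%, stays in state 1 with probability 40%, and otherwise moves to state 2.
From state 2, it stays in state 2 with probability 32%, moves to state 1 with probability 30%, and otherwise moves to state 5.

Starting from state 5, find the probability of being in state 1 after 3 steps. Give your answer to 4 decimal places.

Propagate the distribution vector 3 steps from state 5.
After 0 steps: (1.0000, 0.0000, 0.0000)
After 1 step: (0.4200, 0.2600, 0.3200)
After 2 steps: (0.3916, 0.3092, 0.2992)
After 3 steps: (0.3895, 0.3153, 0.2953)
P(in state 1 after 3 steps) = 0.3153

0.3153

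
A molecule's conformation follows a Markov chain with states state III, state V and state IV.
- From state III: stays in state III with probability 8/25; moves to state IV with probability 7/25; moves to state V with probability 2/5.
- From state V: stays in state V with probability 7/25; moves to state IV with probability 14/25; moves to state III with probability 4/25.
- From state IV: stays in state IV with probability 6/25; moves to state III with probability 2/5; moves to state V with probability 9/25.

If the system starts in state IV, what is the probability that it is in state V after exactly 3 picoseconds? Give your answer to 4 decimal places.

0.3435

Propagate the distribution vector 3 picoseconds from state IV.
After 0 picoseconds: (0.0000, 0.0000, 1.0000)
After 1 picosecond: (0.4000, 0.3600, 0.2400)
After 2 picoseconds: (0.2816, 0.3472, 0.3712)
After 3 picoseconds: (0.2941, 0.3435, 0.3624)
P(in state V after 3 picoseconds) = 0.3435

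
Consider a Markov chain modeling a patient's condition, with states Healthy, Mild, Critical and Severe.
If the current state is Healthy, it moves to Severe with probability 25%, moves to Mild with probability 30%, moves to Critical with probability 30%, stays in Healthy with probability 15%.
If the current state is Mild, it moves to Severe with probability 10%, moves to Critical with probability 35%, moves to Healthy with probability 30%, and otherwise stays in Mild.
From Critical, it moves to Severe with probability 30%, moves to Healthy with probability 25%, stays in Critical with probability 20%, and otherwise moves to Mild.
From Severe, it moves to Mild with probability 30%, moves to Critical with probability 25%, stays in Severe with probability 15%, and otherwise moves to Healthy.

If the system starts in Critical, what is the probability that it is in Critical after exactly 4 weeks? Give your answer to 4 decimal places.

0.2758

Propagate the distribution vector 4 weeks from Critical.
After 0 weeks: (0.0000, 0.0000, 1.0000, 0.0000)
After 1 week: (0.2500, 0.2500, 0.2000, 0.3000)
After 2 weeks: (0.2525, 0.2775, 0.2775, 0.1925)
After 3 weeks: (0.2483, 0.2723, 0.2765, 0.2030)
After 4 weeks: (0.2489, 0.2726, 0.2758, 0.2027)
P(in Critical after 4 weeks) = 0.2758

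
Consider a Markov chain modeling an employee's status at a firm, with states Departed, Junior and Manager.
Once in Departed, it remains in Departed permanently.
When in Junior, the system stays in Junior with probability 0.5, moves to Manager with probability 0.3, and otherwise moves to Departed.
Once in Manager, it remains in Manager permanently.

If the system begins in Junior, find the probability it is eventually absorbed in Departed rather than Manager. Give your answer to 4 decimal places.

0.4000

Let h(s) be the probability of absorption at Departed starting from transient state s. Then h(Departed) = 1 and h(Manager) = 0. By first-step analysis:
h(Junior) = 0.2·1 + 0.5·h(Junior) + 0.3·0
Solving: h(Junior) = 0.4000.
Starting from Junior, the probability is 0.4000.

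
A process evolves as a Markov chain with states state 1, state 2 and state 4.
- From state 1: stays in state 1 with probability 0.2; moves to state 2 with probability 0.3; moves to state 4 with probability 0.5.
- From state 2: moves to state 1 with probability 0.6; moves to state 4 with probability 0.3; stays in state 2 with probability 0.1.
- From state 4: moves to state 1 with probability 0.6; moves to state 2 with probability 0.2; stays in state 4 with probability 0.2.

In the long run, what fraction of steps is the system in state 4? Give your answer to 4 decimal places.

Let the stationary distribution be π with π = πP and π_1 + π_2 + π_3 = 1.
π_1 = 0.2·π_1 + 0.6·π_2 + 0.6·π_3
π_2 = 0.3·π_1 + 0.1·π_2 + 0.2·π_3
Solving with the normalization constraint gives π = (0.4286, 0.2208, 0.3506).
So the stationary probability of state 4 is 0.3506.

0.3506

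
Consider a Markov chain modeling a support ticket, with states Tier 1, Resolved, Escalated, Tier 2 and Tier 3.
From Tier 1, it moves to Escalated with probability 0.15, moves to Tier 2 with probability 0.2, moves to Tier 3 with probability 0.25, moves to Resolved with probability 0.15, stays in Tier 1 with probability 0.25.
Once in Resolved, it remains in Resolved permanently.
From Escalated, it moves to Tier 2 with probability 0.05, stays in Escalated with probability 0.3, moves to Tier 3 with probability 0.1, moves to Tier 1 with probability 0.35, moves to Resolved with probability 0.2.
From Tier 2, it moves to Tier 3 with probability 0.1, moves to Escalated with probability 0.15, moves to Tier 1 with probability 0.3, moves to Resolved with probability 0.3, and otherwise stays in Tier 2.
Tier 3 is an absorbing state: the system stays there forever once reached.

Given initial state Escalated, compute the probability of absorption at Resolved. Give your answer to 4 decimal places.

Let h(s) be the probability of absorption at Resolved starting from transient state s. Then h(Resolved) = 1 and h(Tier 3) = 0. By first-step analysis:
h(Tier 1) = 0.25·h(Tier 1) + 0.15·1 + 0.15·h(Escalated) + 0.2·h(Tier 2) + 0.25·0
h(Escalated) = 0.35·h(Tier 1) + 0.2·1 + 0.3·h(Escalated) + 0.05·h(Tier 2) + 0.1·0
h(Tier 2) = 0.3·h(Tier 1) + 0.3·1 + 0.15·h(Escalated) + 0.15·h(Tier 2) + 0.1·0
Solving: h(Tier 1) = 0.4802, h(Escalated) = 0.5703, h(Tier 2) = 0.6231.
Starting from Escalated, the probability is 0.5703.

0.5703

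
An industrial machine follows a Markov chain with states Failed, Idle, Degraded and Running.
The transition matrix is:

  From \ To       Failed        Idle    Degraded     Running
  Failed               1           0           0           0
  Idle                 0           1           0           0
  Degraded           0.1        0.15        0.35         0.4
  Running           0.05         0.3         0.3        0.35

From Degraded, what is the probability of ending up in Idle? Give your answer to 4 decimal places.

Let h(s) be the probability of absorption at Idle starting from transient state s. Then h(Idle) = 1 and h(Failed) = 0. By first-step analysis:
h(Degraded) = 0.1·0 + 0.15·1 + 0.35·h(Degraded) + 0.4·h(Running)
h(Running) = 0.05·0 + 0.3·1 + 0.3·h(Degraded) + 0.35·h(Running)
Solving: h(Degraded) = 0.7190, h(Running) = 0.7934.
Starting from Degraded, the probability is 0.7190.

0.7190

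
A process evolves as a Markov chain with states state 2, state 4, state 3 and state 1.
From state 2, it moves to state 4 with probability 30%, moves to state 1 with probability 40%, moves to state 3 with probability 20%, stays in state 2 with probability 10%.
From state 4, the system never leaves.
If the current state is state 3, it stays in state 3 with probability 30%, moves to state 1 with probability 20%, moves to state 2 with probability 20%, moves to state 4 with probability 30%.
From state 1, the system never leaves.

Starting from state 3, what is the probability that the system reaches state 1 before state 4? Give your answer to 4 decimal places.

0.4407

Let h(s) be the probability of absorption at state 1 starting from transient state s. Then h(state 1) = 1 and h(state 4) = 0. By first-step analysis:
h(state 2) = 0.1·h(state 2) + 0.3·0 + 0.2·h(state 3) + 0.4·1
h(state 3) = 0.2·h(state 2) + 0.3·0 + 0.3·h(state 3) + 0.2·1
Solving: h(state 2) = 0.5424, h(state 3) = 0.4407.
Starting from state 3, the probability is 0.4407.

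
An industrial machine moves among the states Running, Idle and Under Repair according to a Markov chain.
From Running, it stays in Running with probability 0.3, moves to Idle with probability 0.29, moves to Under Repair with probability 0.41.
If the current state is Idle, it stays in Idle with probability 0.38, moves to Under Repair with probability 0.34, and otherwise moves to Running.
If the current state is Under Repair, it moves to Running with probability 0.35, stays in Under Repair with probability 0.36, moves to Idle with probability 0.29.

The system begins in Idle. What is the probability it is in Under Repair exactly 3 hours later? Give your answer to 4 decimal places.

0.3690

Propagate the distribution vector 3 hours from Idle.
After 0 hours: (0.0000, 1.0000, 0.0000)
After 1 hour: (0.2800, 0.3800, 0.3400)
After 2 hours: (0.3094, 0.3242, 0.3664)
After 3 hours: (0.3118, 0.3192, 0.3690)
P(in Under Repair after 3 hours) = 0.3690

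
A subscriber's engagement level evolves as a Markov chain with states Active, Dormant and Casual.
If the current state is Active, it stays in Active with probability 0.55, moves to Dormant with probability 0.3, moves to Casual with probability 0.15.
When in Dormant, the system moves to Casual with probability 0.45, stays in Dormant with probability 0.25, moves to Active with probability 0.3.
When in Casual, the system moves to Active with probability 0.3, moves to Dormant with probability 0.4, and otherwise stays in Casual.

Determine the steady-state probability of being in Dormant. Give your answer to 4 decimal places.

Let the stationary distribution be π with π = πP and π_1 + π_2 + π_3 = 1.
π_1 = 0.55·π_1 + 0.3·π_2 + 0.3·π_3
π_2 = 0.3·π_1 + 0.25·π_2 + 0.4·π_3
Solving with the normalization constraint gives π = (0.4000, 0.3130, 0.2870).
So the stationary probability of Dormant is 0.3130.

0.3130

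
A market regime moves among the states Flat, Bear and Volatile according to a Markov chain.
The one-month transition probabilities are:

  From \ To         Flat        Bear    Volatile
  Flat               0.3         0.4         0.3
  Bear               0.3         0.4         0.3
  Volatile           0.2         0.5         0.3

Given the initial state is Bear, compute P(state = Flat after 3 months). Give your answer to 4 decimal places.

0.2700

Propagate the distribution vector 3 months from Bear.
After 0 months: (0.0000, 1.0000, 0.0000)
After 1 month: (0.3000, 0.4000, 0.3000)
After 2 months: (0.2700, 0.4300, 0.3000)
After 3 months: (0.2700, 0.4300, 0.3000)
P(in Flat after 3 months) = 0.2700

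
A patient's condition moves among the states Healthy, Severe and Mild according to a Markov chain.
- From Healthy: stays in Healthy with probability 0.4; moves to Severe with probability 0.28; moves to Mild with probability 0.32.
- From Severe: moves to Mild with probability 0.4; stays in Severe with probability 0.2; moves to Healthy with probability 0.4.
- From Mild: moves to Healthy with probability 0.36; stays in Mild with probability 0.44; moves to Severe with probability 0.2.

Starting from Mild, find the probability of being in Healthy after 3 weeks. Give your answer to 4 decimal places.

Propagate the distribution vector 3 weeks from Mild.
After 0 weeks: (0.0000, 0.0000, 1.0000)
After 1 week: (0.3600, 0.2000, 0.4400)
After 2 weeks: (0.3824, 0.2288, 0.3888)
After 3 weeks: (0.3844, 0.2306, 0.3850)
P(in Healthy after 3 weeks) = 0.3844

0.3844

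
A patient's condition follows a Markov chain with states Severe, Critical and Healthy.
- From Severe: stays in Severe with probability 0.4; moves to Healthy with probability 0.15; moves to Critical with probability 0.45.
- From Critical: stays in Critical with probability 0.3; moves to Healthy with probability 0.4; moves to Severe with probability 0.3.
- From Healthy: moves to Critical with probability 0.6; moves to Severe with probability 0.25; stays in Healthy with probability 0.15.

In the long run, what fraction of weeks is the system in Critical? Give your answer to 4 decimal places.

Let the stationary distribution be π with π = πP and π_1 + π_2 + π_3 = 1.
π_1 = 0.4·π_1 + 0.3·π_2 + 0.25·π_3
π_2 = 0.45·π_1 + 0.3·π_2 + 0.6·π_3
Solving with the normalization constraint gives π = (0.3191, 0.4247, 0.2562).
So the stationary probability of Critical is 0.4247.

0.4247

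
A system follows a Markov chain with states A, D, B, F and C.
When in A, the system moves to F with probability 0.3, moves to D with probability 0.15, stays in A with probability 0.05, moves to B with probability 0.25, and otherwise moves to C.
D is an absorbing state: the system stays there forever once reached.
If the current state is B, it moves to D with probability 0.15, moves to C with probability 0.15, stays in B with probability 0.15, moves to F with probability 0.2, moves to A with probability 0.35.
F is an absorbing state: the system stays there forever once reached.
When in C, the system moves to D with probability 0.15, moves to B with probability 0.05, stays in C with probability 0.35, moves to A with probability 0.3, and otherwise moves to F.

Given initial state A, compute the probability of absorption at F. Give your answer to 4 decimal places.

0.6186

Let h(s) be the probability of absorption at F starting from transient state s. Then h(F) = 1 and h(D) = 0. By first-step analysis:
h(A) = 0.05·h(A) + 0.15·0 + 0.25·h(B) + 0.3·1 + 0.25·h(C)
h(B) = 0.35·h(A) + 0.15·0 + 0.15·h(B) + 0.2·1 + 0.15·h(C)
h(C) = 0.3·h(A) + 0.15·0 + 0.05·h(B) + 0.15·1 + 0.35·h(C)
Solving: h(A) = 0.6186, h(B) = 0.5891, h(C) = 0.5616.
Starting from A, the probability is 0.6186.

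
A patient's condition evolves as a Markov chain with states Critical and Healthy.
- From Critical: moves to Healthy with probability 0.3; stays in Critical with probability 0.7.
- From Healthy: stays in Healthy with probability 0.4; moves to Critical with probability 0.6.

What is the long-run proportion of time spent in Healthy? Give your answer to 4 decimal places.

Let the stationary distribution be π with π = πP and π_1 + π_2 = 1.
π_1 = 0.7·π_1 + 0.6·π_2
Solving with the normalization constraint gives π = (0.6667, 0.3333).
So the stationary probability of Healthy is 0.3333.

0.3333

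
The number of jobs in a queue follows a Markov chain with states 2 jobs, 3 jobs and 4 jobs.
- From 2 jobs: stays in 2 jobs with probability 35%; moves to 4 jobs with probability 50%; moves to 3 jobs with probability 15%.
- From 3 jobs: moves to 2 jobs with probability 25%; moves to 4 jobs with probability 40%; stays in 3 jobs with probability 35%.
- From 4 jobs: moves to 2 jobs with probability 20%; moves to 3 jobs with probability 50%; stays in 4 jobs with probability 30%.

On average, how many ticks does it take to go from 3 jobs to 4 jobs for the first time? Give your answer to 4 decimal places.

Let t(s) be the expected number of ticks to first reach 4 jobs from state s, with t(4 jobs) = 0. Conditioning on the first tick:
t(2 jobs) = 1 + 0.35·t(2 jobs) + 0.15·t(3 jobs)
t(3 jobs) = 1 + 0.25·t(2 jobs) + 0.35·t(3 jobs)
Solving: t(2 jobs) = 2.0779, t(3 jobs) = 2.3377.
Expected ticks from 3 jobs to 4 jobs: 2.3377.

2.3377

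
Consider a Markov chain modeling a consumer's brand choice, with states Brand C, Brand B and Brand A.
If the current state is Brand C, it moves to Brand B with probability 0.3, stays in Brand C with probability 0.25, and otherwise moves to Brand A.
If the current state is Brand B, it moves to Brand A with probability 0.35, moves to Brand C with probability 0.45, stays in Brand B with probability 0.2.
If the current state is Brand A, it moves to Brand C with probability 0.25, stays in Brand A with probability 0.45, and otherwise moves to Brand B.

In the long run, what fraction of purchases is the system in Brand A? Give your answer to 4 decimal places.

Let the stationary distribution be π with π = πP and π_1 + π_2 + π_3 = 1.
π_1 = 0.25·π_1 + 0.45·π_2 + 0.25·π_3
π_2 = 0.3·π_1 + 0.2·π_2 + 0.3·π_3
Solving with the normalization constraint gives π = (0.3045, 0.2727, 0.4227).
So the stationary probability of Brand A is 0.4227.

0.4227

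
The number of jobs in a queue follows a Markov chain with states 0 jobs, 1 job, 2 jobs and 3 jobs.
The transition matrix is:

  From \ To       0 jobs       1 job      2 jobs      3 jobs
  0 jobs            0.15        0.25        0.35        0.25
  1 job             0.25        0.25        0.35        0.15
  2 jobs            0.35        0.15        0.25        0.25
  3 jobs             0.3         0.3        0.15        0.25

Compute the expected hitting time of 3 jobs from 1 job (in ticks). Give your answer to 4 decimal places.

4.8207

Let t(s) be the expected number of ticks to first reach 3 jobs from state s, with t(3 jobs) = 0. Conditioning on the first tick:
t(0 jobs) = 1 + 0.15·t(0 jobs) + 0.25·t(1 job) + 0.35·t(2 jobs)
t(1 job) = 1 + 0.25·t(0 jobs) + 0.25·t(1 job) + 0.35·t(2 jobs)
t(2 jobs) = 1 + 0.35·t(0 jobs) + 0.15·t(1 job) + 0.25·t(2 jobs)
Solving: t(0 jobs) = 4.3825, t(1 job) = 4.8207, t(2 jobs) = 4.3426.
Expected ticks from 1 job to 3 jobs: 4.8207.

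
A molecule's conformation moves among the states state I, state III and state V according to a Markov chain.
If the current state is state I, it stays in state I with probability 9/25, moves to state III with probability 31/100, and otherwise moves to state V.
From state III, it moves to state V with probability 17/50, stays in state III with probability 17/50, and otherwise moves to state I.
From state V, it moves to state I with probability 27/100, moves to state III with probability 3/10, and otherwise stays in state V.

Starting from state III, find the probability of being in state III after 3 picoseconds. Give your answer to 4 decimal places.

Propagate the distribution vector 3 picoseconds from state III.
After 0 picoseconds: (0.0000, 1.0000, 0.0000)
After 1 picosecond: (0.3200, 0.3400, 0.3400)
After 2 picoseconds: (0.3158, 0.3168, 0.3674)
After 3 picoseconds: (0.3143, 0.3158, 0.3699)
P(in state III after 3 picoseconds) = 0.3158

0.3158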